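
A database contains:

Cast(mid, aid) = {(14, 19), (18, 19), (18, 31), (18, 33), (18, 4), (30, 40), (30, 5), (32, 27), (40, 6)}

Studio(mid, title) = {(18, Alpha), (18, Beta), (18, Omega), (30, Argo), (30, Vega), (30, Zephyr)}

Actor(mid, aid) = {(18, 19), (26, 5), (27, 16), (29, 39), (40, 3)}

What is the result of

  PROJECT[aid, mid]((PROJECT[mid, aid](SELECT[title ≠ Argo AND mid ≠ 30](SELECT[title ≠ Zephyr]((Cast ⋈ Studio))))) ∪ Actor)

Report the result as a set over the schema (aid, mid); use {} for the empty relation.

{(16, 27), (19, 18), (3, 40), (31, 18), (33, 18), (39, 29), (4, 18), (5, 26)}

Cast ⋈ Studio (natural join on mid): {(18, 19, Alpha), (18, 19, Beta), (18, 19, Omega), (18, 31, Alpha), (18, 31, Beta), (18, 31, Omega), (18, 33, Alpha), (18, 33, Beta), (18, 33, Omega), (18, 4, Alpha), (18, 4, Beta), (18, 4, Omega), (30, 40, Argo), (30, 40, Vega), (30, 40, Zephyr), (30, 5, Argo), (30, 5, Vega), (30, 5, Zephyr)}
Apply σ_{title ≠ Zephyr}; surviving tuples: {(18, 19, Alpha), (18, 19, Beta), (18, 19, Omega), (18, 31, Alpha), (18, 31, Beta), (18, 31, Omega), (18, 33, Alpha), (18, 33, Beta), (18, 33, Omega), (18, 4, Alpha), (18, 4, Beta), (18, 4, Omega), (30, 40, Argo), (30, 40, Vega), (30, 5, Argo), (30, 5, Vega)}
Apply σ_{title ≠ Argo AND mid ≠ 30}; surviving tuples: {(18, 19, Alpha), (18, 19, Beta), (18, 19, Omega), (18, 31, Alpha), (18, 31, Beta), (18, 31, Omega), (18, 33, Alpha), (18, 33, Beta), (18, 33, Omega), (18, 4, Alpha), (18, 4, Beta), (18, 4, Omega)}
π_{mid, aid} gives {(18, 19), (18, 31), (18, 33), (18, 4)} (8 duplicate(s) eliminated).
Set union of the two operands is {(18, 19), (18, 31), (18, 33), (18, 4), (26, 5), (27, 16), (29, 39), (40, 3)}.
π_{aid, mid} gives {(16, 27), (19, 18), (3, 40), (31, 18), (33, 18), (39, 29), (4, 18), (5, 26)}.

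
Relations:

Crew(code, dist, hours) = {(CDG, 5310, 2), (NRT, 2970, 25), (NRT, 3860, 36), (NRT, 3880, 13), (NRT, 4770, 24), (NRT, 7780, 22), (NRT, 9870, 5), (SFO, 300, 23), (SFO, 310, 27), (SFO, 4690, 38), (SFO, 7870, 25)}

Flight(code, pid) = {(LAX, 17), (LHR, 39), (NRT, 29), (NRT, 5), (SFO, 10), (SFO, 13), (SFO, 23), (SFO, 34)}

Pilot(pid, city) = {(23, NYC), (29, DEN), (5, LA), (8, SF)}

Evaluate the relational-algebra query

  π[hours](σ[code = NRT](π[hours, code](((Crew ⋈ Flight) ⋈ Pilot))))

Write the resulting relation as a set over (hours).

Natural join on code: {(NRT, 2970, 25, 29), (NRT, 2970, 25, 5), (NRT, 3860, 36, 29), (NRT, 3860, 36, 5), (NRT, 3880, 13, 29), (NRT, 3880, 13, 5), (NRT, 4770, 24, 29), (NRT, 4770, 24, 5), (NRT, 7780, 22, 29), (NRT, 7780, 22, 5), (NRT, 9870, 5, 29), (NRT, 9870, 5, 5), (SFO, 300, 23, 10), (SFO, 300, 23, 13), (SFO, 300, 23, 23), (SFO, 300, 23, 34), (SFO, 310, 27, 10), (SFO, 310, 27, 13), (SFO, 310, 27, 23), (SFO, 310, 27, 34), (SFO, 4690, 38, 10), (SFO, 4690, 38, 13), (SFO, 4690, 38, 23), (SFO, 4690, 38, 34), (SFO, 7870, 25, 10), (SFO, 7870, 25, 13), (SFO, 7870, 25, 23), (SFO, 7870, 25, 34)}
Natural join on pid: {(NRT, 2970, 25, 29, DEN), (NRT, 2970, 25, 5, LA), (NRT, 3860, 36, 29, DEN), (NRT, 3860, 36, 5, LA), (NRT, 3880, 13, 29, DEN), (NRT, 3880, 13, 5, LA), (NRT, 4770, 24, 29, DEN), (NRT, 4770, 24, 5, LA), (NRT, 7780, 22, 29, DEN), (NRT, 7780, 22, 5, LA), (NRT, 9870, 5, 29, DEN), (NRT, 9870, 5, 5, LA), (SFO, 300, 23, 23, NYC), (SFO, 310, 27, 23, NYC), (SFO, 4690, 38, 23, NYC), (SFO, 7870, 25, 23, NYC)}
π_{hours, code} gives {(13, NRT), (22, NRT), (23, SFO), (24, NRT), (25, NRT), (25, SFO), (27, SFO), (36, NRT), (38, SFO), (5, NRT)} (6 duplicate(s) eliminated).
Selection code = NRT: {(13, NRT), (22, NRT), (24, NRT), (25, NRT), (36, NRT), (5, NRT)}
π_{hours} gives {13, 22, 24, 25, 36, 5}.

{13, 22, 24, 25, 36, 5}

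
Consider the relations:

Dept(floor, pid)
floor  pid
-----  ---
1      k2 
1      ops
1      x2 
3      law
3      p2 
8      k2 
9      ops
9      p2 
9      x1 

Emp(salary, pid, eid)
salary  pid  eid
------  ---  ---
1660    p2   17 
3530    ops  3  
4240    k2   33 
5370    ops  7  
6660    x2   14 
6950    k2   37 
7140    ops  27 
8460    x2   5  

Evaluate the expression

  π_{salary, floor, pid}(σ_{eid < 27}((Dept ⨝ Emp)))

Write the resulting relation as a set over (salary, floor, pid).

{(1660, 3, p2), (1660, 9, p2), (3530, 1, ops), (3530, 9, ops), (5370, 1, ops), (5370, 9, ops), (6660, 1, x2), (8460, 1, x2)}

Dept ⋈ Emp (natural join on pid): {(1, k2, 4240, 33), (1, k2, 6950, 37), (1, ops, 3530, 3), (1, ops, 5370, 7), (1, ops, 7140, 27), (1, x2, 6660, 14), (1, x2, 8460, 5), (3, p2, 1660, 17), (8, k2, 4240, 33), (8, k2, 6950, 37), (9, ops, 3530, 3), (9, ops, 5370, 7), (9, ops, 7140, 27), (9, p2, 1660, 17)}
σ[eid < 27]: keep tuples satisfying eid < 27 → {(1, ops, 3530, 3), (1, ops, 5370, 7), (1, x2, 6660, 14), (1, x2, 8460, 5), (3, p2, 1660, 17), (9, ops, 3530, 3), (9, ops, 5370, 7), (9, p2, 1660, 17)}
π_{salary, floor, pid} gives {(1660, 3, p2), (1660, 9, p2), (3530, 1, ops), (3530, 9, ops), (5370, 1, ops), (5370, 9, ops), (6660, 1, x2), (8460, 1, x2)}.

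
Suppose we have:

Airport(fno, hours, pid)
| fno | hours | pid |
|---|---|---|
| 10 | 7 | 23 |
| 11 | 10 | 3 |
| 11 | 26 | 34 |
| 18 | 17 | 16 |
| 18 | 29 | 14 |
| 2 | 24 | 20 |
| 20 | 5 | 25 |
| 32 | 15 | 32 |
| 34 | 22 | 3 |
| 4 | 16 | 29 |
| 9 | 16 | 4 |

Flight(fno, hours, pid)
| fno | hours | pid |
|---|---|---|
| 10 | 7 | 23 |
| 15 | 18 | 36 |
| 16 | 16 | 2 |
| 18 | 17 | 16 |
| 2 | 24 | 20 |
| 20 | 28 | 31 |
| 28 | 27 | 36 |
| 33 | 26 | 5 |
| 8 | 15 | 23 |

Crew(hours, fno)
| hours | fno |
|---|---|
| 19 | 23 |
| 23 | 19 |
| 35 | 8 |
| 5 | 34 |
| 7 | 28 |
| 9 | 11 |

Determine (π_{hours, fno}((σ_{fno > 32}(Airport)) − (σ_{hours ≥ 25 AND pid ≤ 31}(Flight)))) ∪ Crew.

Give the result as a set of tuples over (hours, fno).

{(19, 23), (22, 34), (23, 19), (35, 8), (5, 34), (7, 28), (9, 11)}

Selection fno > 32: {(34, 22, 3)}
Selection hours ≥ 25 AND pid ≤ 31: {(20, 28, 31), (33, 26, 5)}
Taking the difference: {(34, 22, 3)}
Keep only column(s) hours, fno: {(22, 34)}
Taking the union: {(19, 23), (22, 34), (23, 19), (35, 8), (5, 34), (7, 28), (9, 11)}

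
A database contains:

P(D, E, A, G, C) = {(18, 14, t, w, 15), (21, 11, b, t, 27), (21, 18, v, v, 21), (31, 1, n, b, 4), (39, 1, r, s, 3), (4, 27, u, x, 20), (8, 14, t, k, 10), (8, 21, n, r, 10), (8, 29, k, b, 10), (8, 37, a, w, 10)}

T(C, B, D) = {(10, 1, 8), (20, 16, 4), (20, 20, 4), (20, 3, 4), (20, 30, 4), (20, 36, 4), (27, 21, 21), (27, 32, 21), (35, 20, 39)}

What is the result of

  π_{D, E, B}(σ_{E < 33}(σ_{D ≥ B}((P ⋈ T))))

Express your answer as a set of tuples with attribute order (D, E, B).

Joining P and T on D, C yields {(21, 11, b, t, 27, 21), (21, 11, b, t, 27, 32), (4, 27, u, x, 20, 16), (4, 27, u, x, 20, 20), (4, 27, u, x, 20, 3), (4, 27, u, x, 20, 30), (4, 27, u, x, 20, 36), (8, 14, t, k, 10, 1), (8, 21, n, r, 10, 1), (8, 29, k, b, 10, 1), (8, 37, a, w, 10, 1)}.
Apply σ_{D ≥ B}; surviving tuples: {(21, 11, b, t, 27, 21), (4, 27, u, x, 20, 3), (8, 14, t, k, 10, 1), (8, 21, n, r, 10, 1), (8, 29, k, b, 10, 1), (8, 37, a, w, 10, 1)}
Apply σ_{E < 33}; surviving tuples: {(21, 11, b, t, 27, 21), (4, 27, u, x, 20, 3), (8, 14, t, k, 10, 1), (8, 21, n, r, 10, 1), (8, 29, k, b, 10, 1)}
Keep only column(s) D, E, B: {(21, 11, 21), (4, 27, 3), (8, 14, 1), (8, 21, 1), (8, 29, 1)}

{(21, 11, 21), (4, 27, 3), (8, 14, 1), (8, 21, 1), (8, 29, 1)}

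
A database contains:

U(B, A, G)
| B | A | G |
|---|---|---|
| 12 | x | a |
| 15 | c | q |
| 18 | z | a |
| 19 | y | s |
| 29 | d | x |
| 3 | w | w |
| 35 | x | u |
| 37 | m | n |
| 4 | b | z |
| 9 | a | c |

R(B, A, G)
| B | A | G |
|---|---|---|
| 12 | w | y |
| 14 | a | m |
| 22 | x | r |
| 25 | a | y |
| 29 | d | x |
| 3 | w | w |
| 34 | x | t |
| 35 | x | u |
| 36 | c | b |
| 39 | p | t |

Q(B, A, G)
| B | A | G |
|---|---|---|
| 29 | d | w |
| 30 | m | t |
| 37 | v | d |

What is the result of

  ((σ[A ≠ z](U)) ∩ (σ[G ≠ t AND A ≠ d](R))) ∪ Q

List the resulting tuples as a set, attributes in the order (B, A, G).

Selection A ≠ z: {(12, x, a), (15, c, q), (19, y, s), (29, d, x), (3, w, w), (35, x, u), (37, m, n), (4, b, z), (9, a, c)}
Selection G ≠ t AND A ≠ d: {(12, w, y), (14, a, m), (22, x, r), (25, a, y), (3, w, w), (35, x, u), (36, c, b)}
Intersection: {(12, x, a), (15, c, q), (19, y, s), (29, d, x), (3, w, w), (35, x, u), (37, m, n), (4, b, z), (9, a, c)} with {(12, w, y), (14, a, m), (22, x, r), (25, a, y), (3, w, w), (35, x, u), (36, c, b)} → {(3, w, w), (35, x, u)}
Union: {(3, w, w), (35, x, u)} with {(29, d, w), (30, m, t), (37, v, d)} → {(29, d, w), (3, w, w), (30, m, t), (35, x, u), (37, v, d)}

{(29, d, w), (3, w, w), (30, m, t), (35, x, u), (37, v, d)}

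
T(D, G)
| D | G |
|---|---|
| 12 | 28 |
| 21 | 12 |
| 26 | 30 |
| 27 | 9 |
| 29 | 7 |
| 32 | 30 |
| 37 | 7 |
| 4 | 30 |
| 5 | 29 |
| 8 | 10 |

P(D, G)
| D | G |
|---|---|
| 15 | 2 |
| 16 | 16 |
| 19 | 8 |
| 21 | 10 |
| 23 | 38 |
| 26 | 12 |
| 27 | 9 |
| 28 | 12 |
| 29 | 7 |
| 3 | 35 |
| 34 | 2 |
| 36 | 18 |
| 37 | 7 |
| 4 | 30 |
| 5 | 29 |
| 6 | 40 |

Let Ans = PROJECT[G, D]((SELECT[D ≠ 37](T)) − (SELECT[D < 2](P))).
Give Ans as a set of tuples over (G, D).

{(10, 8), (12, 21), (28, 12), (29, 5), (30, 26), (30, 32), (30, 4), (7, 29), (9, 27)}

Selection D ≠ 37: {(12, 28), (21, 12), (26, 30), (27, 9), (29, 7), (32, 30), (4, 30), (5, 29), (8, 10)}
Selection D < 2: {}
Taking the difference: {(12, 28), (21, 12), (26, 30), (27, 9), (29, 7), (32, 30), (4, 30), (5, 29), (8, 10)}
Keep only column(s) G, D: {(10, 8), (12, 21), (28, 12), (29, 5), (30, 26), (30, 32), (30, 4), (7, 29), (9, 27)}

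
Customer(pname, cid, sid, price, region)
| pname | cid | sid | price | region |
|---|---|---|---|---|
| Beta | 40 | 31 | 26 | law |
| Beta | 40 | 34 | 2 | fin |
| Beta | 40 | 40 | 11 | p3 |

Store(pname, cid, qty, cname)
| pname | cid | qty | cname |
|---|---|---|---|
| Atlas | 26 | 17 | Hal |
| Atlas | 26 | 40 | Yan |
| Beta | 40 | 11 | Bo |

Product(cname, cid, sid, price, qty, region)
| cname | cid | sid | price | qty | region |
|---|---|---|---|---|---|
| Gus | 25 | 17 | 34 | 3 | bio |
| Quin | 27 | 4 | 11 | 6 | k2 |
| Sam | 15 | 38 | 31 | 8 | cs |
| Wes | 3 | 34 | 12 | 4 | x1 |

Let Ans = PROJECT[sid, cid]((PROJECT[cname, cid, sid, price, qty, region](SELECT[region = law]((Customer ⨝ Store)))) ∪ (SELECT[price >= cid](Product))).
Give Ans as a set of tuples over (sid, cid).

Customer ⋈ Store (natural join on pname, cid): {(Beta, 40, 31, 26, law, 11, Bo), (Beta, 40, 34, 2, fin, 11, Bo), (Beta, 40, 40, 11, p3, 11, Bo)}
Filtering on region = law leaves {(Beta, 40, 31, 26, law, 11, Bo)}.
π_{cname, cid, sid, price, qty, region} gives {(Bo, 40, 31, 26, 11, law)}.
Filtering on price >= cid leaves {(Gus, 25, 17, 34, 3, bio), (Sam, 15, 38, 31, 8, cs), (Wes, 3, 34, 12, 4, x1)}.
Union: {(Bo, 40, 31, 26, 11, law)} with {(Gus, 25, 17, 34, 3, bio), (Sam, 15, 38, 31, 8, cs), (Wes, 3, 34, 12, 4, x1)} → {(Bo, 40, 31, 26, 11, law), (Gus, 25, 17, 34, 3, bio), (Sam, 15, 38, 31, 8, cs), (Wes, 3, 34, 12, 4, x1)}
π_{sid, cid} gives {(17, 25), (31, 40), (34, 3), (38, 15)}.

{(17, 25), (31, 40), (34, 3), (38, 15)}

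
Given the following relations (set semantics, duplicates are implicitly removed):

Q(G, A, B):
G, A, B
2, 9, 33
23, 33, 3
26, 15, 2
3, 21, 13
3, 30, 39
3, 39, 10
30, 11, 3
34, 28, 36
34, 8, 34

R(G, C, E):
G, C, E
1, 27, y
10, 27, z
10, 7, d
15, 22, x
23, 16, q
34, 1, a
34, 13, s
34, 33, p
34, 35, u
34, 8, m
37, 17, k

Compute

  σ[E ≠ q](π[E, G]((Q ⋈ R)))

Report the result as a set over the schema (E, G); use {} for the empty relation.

Joining Q and R on G yields {(23, 33, 3, 16, q), (34, 28, 36, 1, a), (34, 28, 36, 13, s), (34, 28, 36, 33, p), (34, 28, 36, 35, u), (34, 28, 36, 8, m), (34, 8, 34, 1, a), (34, 8, 34, 13, s), (34, 8, 34, 33, p), (34, 8, 34, 35, u), (34, 8, 34, 8, m)}.
Keep only column(s) E, G (5 duplicate(s) eliminated): {(a, 34), (m, 34), (p, 34), (q, 23), (s, 34), (u, 34)}
σ[E ≠ q]: keep tuples satisfying E ≠ q → {(a, 34), (m, 34), (p, 34), (s, 34), (u, 34)}

{(a, 34), (m, 34), (p, 34), (s, 34), (u, 34)}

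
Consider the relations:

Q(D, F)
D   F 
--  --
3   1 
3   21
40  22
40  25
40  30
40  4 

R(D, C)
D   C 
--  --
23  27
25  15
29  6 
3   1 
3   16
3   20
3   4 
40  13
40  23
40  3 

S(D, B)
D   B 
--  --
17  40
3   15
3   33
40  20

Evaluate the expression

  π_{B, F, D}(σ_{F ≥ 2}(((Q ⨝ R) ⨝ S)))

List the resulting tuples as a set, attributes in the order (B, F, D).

Q ⋈ R (natural join on D): {(3, 1, 1), (3, 1, 16), (3, 1, 20), (3, 1, 4), (3, 21, 1), (3, 21, 16), (3, 21, 20), (3, 21, 4), (40, 22, 13), (40, 22, 23), (40, 22, 3), (40, 25, 13), (40, 25, 23), (40, 25, 3), (40, 30, 13), (40, 30, 23), (40, 30, 3), (40, 4, 13), (40, 4, 23), (40, 4, 3)}
(Q ⨝ R) ⋈ S (natural join on D): {(3, 1, 1, 15), (3, 1, 1, 33), (3, 1, 16, 15), (3, 1, 16, 33), (3, 1, 20, 15), (3, 1, 20, 33), (3, 1, 4, 15), (3, 1, 4, 33), (3, 21, 1, 15), (3, 21, 1, 33), (3, 21, 16, 15), (3, 21, 16, 33), (3, 21, 20, 15), (3, 21, 20, 33), (3, 21, 4, 15), (3, 21, 4, 33), (40, 22, 13, 20), (40, 22, 23, 20), (40, 22, 3, 20), (40, 25, 13, 20), (40, 25, 23, 20), (40, 25, 3, 20), (40, 30, 13, 20), (40, 30, 23, 20), (40, 30, 3, 20), (40, 4, 13, 20), (40, 4, 23, 20), (40, 4, 3, 20)}
Selection F ≥ 2: {(3, 21, 1, 15), (3, 21, 1, 33), (3, 21, 16, 15), (3, 21, 16, 33), (3, 21, 20, 15), (3, 21, 20, 33), (3, 21, 4, 15), (3, 21, 4, 33), (40, 22, 13, 20), (40, 22, 23, 20), (40, 22, 3, 20), (40, 25, 13, 20), (40, 25, 23, 20), (40, 25, 3, 20), (40, 30, 13, 20), (40, 30, 23, 20), (40, 30, 3, 20), (40, 4, 13, 20), (40, 4, 23, 20), (40, 4, 3, 20)}
π[B, F, D]: project onto (B, F, D) (14 duplicate(s) eliminated) → {(15, 21, 3), (20, 22, 40), (20, 25, 40), (20, 30, 40), (20, 4, 40), (33, 21, 3)}

{(15, 21, 3), (20, 22, 40), (20, 25, 40), (20, 30, 40), (20, 4, 40), (33, 21, 3)}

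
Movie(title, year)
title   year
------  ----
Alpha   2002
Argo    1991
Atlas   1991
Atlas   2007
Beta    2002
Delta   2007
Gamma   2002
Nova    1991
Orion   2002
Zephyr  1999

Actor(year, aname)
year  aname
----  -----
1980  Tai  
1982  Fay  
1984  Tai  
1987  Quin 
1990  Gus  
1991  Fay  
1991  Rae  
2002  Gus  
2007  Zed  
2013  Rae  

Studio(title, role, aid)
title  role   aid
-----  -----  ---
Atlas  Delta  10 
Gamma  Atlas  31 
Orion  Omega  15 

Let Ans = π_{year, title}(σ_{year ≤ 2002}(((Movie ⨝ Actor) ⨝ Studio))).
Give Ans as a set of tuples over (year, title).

{(1991, Atlas), (2002, Gamma), (2002, Orion)}

Movie ⋈ Actor (natural join on year): {(Alpha, 2002, Gus), (Argo, 1991, Fay), (Argo, 1991, Rae), (Atlas, 1991, Fay), (Atlas, 1991, Rae), (Atlas, 2007, Zed), (Beta, 2002, Gus), (Delta, 2007, Zed), (Gamma, 2002, Gus), (Nova, 1991, Fay), (Nova, 1991, Rae), (Orion, 2002, Gus)}
(Movie ⨝ Actor) ⋈ Studio (natural join on title): {(Atlas, 1991, Fay, Delta, 10), (Atlas, 1991, Rae, Delta, 10), (Atlas, 2007, Zed, Delta, 10), (Gamma, 2002, Gus, Atlas, 31), (Orion, 2002, Gus, Omega, 15)}
Filtering on year ≤ 2002 leaves {(Atlas, 1991, Fay, Delta, 10), (Atlas, 1991, Rae, Delta, 10), (Gamma, 2002, Gus, Atlas, 31), (Orion, 2002, Gus, Omega, 15)}.
Keep only column(s) year, title (1 duplicate(s) eliminated): {(1991, Atlas), (2002, Gamma), (2002, Orion)}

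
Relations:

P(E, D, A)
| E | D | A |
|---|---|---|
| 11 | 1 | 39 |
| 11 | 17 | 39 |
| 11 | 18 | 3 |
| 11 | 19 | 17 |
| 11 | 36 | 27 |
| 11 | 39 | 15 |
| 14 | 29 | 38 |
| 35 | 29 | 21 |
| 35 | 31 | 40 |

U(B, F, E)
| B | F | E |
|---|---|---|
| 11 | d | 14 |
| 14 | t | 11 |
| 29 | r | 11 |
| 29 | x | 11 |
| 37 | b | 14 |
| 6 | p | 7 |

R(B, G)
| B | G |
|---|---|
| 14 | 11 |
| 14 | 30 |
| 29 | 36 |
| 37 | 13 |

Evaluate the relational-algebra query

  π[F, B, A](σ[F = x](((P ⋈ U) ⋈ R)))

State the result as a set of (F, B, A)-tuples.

{(x, 29, 15), (x, 29, 17), (x, 29, 27), (x, 29, 3), (x, 29, 39)}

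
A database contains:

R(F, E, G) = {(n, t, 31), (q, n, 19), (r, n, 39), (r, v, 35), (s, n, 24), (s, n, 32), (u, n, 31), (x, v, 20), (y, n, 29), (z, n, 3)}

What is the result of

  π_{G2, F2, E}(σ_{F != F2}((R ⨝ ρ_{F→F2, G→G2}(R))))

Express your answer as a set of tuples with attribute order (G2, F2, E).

{(19, q, n), (20, x, v), (24, s, n), (29, y, n), (3, z, n), (31, u, n), (32, s, n), (35, r, v), (39, r, n)}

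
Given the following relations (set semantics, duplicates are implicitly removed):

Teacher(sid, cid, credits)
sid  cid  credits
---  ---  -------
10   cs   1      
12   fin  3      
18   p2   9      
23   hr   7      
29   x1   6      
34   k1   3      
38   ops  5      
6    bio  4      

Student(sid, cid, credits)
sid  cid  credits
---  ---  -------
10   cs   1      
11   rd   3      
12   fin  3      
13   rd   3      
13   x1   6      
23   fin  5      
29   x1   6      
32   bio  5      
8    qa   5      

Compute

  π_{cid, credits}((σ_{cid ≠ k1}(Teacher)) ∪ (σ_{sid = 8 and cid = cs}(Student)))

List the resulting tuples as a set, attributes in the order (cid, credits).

{(bio, 4), (cs, 1), (fin, 3), (hr, 7), (ops, 5), (p2, 9), (x1, 6)}

Selection cid ≠ k1: {(10, cs, 1), (12, fin, 3), (18, p2, 9), (23, hr, 7), (29, x1, 6), (38, ops, 5), (6, bio, 4)}
Selection sid = 8 and cid = cs: {}
Taking the union: {(10, cs, 1), (12, fin, 3), (18, p2, 9), (23, hr, 7), (29, x1, 6), (38, ops, 5), (6, bio, 4)}
Projecting to cid, credits: {(bio, 4), (cs, 1), (fin, 3), (hr, 7), (ops, 5), (p2, 9), (x1, 6)}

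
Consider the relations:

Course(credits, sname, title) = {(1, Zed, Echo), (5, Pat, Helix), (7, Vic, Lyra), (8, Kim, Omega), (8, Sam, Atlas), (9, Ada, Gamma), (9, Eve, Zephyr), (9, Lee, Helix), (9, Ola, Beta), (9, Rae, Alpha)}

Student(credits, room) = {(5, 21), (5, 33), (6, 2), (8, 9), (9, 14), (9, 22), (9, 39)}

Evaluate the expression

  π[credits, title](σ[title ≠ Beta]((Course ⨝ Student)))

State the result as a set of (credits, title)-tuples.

{(5, Helix), (8, Atlas), (8, Omega), (9, Alpha), (9, Gamma), (9, Helix), (9, Zephyr)}

Natural join on credits: {(5, Pat, Helix, 21), (5, Pat, Helix, 33), (8, Kim, Omega, 9), (8, Sam, Atlas, 9), (9, Ada, Gamma, 14), (9, Ada, Gamma, 22), (9, Ada, Gamma, 39), (9, Eve, Zephyr, 14), (9, Eve, Zephyr, 22), (9, Eve, Zephyr, 39), (9, Lee, Helix, 14), (9, Lee, Helix, 22), (9, Lee, Helix, 39), (9, Ola, Beta, 14), (9, Ola, Beta, 22), (9, Ola, Beta, 39), (9, Rae, Alpha, 14), (9, Rae, Alpha, 22), (9, Rae, Alpha, 39)}
Selection title ≠ Beta: {(5, Pat, Helix, 21), (5, Pat, Helix, 33), (8, Kim, Omega, 9), (8, Sam, Atlas, 9), (9, Ada, Gamma, 14), (9, Ada, Gamma, 22), (9, Ada, Gamma, 39), (9, Eve, Zephyr, 14), (9, Eve, Zephyr, 22), (9, Eve, Zephyr, 39), (9, Lee, Helix, 14), (9, Lee, Helix, 22), (9, Lee, Helix, 39), (9, Rae, Alpha, 14), (9, Rae, Alpha, 22), (9, Rae, Alpha, 39)}
Projecting to credits, title (9 duplicate(s) eliminated): {(5, Helix), (8, Atlas), (8, Omega), (9, Alpha), (9, Gamma), (9, Helix), (9, Zephyr)}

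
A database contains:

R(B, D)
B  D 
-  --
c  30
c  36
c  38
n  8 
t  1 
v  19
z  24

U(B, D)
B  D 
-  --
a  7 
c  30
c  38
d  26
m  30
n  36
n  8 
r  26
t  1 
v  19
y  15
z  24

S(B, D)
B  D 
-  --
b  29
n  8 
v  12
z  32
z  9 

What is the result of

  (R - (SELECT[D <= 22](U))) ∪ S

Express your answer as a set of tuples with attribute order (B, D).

Filtering on D <= 22 leaves {(a, 7), (n, 8), (t, 1), (v, 19), (y, 15)}.
Difference: {(c, 30), (c, 36), (c, 38), (n, 8), (t, 1), (v, 19), (z, 24)} with {(a, 7), (n, 8), (t, 1), (v, 19), (y, 15)} → {(c, 30), (c, 36), (c, 38), (z, 24)}
Union: {(c, 30), (c, 36), (c, 38), (z, 24)} with {(b, 29), (n, 8), (v, 12), (z, 32), (z, 9)} → {(b, 29), (c, 30), (c, 36), (c, 38), (n, 8), (v, 12), (z, 24), (z, 32), (z, 9)}

{(b, 29), (c, 30), (c, 36), (c, 38), (n, 8), (v, 12), (z, 24), (z, 32), (z, 9)}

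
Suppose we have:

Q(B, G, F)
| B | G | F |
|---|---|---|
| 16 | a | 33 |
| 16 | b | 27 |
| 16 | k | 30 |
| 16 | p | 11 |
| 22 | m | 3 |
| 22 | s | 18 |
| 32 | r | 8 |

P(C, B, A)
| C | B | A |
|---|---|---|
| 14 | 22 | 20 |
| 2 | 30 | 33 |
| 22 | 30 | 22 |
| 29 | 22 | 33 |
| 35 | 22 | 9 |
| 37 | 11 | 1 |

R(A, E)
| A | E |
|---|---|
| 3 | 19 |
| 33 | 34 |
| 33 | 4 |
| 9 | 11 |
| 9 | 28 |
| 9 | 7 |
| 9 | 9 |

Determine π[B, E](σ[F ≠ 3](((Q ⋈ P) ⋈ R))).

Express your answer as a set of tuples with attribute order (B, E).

{(22, 11), (22, 28), (22, 34), (22, 4), (22, 7), (22, 9)}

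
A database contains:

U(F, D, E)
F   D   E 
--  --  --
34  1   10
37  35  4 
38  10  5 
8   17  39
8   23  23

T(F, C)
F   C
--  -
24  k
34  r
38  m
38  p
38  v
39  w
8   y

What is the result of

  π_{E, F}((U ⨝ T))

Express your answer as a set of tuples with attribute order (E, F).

{(10, 34), (23, 8), (39, 8), (5, 38)}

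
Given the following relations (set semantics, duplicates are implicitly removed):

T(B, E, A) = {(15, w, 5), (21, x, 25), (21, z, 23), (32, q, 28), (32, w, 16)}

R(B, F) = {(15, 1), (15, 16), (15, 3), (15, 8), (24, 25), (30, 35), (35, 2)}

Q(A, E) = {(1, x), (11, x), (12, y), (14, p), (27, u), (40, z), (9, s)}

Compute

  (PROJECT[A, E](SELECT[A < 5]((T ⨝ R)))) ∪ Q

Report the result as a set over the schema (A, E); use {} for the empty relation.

Joining T and R on B yields {(15, w, 5, 1), (15, w, 5, 16), (15, w, 5, 3), (15, w, 5, 8)}.
Apply σ_{A < 5}; surviving tuples: {}
Projecting to A, E: {}
Set union of the two operands is {(1, x), (11, x), (12, y), (14, p), (27, u), (40, z), (9, s)}.

{(1, x), (11, x), (12, y), (14, p), (27, u), (40, z), (9, s)}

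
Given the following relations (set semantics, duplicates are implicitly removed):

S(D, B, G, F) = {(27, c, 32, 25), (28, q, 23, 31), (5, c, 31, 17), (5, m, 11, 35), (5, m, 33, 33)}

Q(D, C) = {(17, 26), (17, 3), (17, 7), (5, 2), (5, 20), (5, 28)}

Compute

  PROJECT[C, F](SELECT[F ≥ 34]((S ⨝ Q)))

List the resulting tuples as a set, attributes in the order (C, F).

Joining S and Q on D yields {(5, c, 31, 17, 2), (5, c, 31, 17, 20), (5, c, 31, 17, 28), (5, m, 11, 35, 2), (5, m, 11, 35, 20), (5, m, 11, 35, 28), (5, m, 33, 33, 2), (5, m, 33, 33, 20), (5, m, 33, 33, 28)}.
σ[F ≥ 34]: keep tuples satisfying F ≥ 34 → {(5, m, 11, 35, 2), (5, m, 11, 35, 20), (5, m, 11, 35, 28)}
π[C, F]: project onto (C, F) → {(2, 35), (20, 35), (28, 35)}

{(2, 35), (20, 35), (28, 35)}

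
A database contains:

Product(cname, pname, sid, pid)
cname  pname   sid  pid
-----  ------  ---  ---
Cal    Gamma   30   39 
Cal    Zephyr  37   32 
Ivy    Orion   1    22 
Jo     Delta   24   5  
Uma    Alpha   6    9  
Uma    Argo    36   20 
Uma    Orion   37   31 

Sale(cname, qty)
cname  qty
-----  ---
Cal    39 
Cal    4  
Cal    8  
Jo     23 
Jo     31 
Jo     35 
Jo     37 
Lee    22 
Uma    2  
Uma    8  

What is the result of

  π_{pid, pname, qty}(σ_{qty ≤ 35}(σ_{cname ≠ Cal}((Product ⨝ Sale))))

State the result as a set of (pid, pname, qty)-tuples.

Natural join on cname: {(Cal, Gamma, 30, 39, 39), (Cal, Gamma, 30, 39, 4), (Cal, Gamma, 30, 39, 8), (Cal, Zephyr, 37, 32, 39), (Cal, Zephyr, 37, 32, 4), (Cal, Zephyr, 37, 32, 8), (Jo, Delta, 24, 5, 23), (Jo, Delta, 24, 5, 31), (Jo, Delta, 24, 5, 35), (Jo, Delta, 24, 5, 37), (Uma, Alpha, 6, 9, 2), (Uma, Alpha, 6, 9, 8), (Uma, Argo, 36, 20, 2), (Uma, Argo, 36, 20, 8), (Uma, Orion, 37, 31, 2), (Uma, Orion, 37, 31, 8)}
Filtering on cname ≠ Cal leaves {(Jo, Delta, 24, 5, 23), (Jo, Delta, 24, 5, 31), (Jo, Delta, 24, 5, 35), (Jo, Delta, 24, 5, 37), (Uma, Alpha, 6, 9, 2), (Uma, Alpha, 6, 9, 8), (Uma, Argo, 36, 20, 2), (Uma, Argo, 36, 20, 8), (Uma, Orion, 37, 31, 2), (Uma, Orion, 37, 31, 8)}.
Filtering on qty ≤ 35 leaves {(Jo, Delta, 24, 5, 23), (Jo, Delta, 24, 5, 31), (Jo, Delta, 24, 5, 35), (Uma, Alpha, 6, 9, 2), (Uma, Alpha, 6, 9, 8), (Uma, Argo, 36, 20, 2), (Uma, Argo, 36, 20, 8), (Uma, Orion, 37, 31, 2), (Uma, Orion, 37, 31, 8)}.
π[pid, pname, qty]: project onto (pid, pname, qty) → {(20, Argo, 2), (20, Argo, 8), (31, Orion, 2), (31, Orion, 8), (5, Delta, 23), (5, Delta, 31), (5, Delta, 35), (9, Alpha, 2), (9, Alpha, 8)}

{(20, Argo, 2), (20, Argo, 8), (31, Orion, 2), (31, Orion, 8), (5, Delta, 23), (5, Delta, 31), (5, Delta, 35), (9, Alpha, 2), (9, Alpha, 8)}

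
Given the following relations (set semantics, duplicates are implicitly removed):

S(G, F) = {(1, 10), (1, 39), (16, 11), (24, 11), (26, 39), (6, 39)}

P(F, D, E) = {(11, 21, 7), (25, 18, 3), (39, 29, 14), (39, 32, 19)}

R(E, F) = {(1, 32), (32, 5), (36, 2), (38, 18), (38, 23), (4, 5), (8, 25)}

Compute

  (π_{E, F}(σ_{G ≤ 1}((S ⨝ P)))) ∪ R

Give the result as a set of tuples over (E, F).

Joining S and P on F yields {(1, 39, 29, 14), (1, 39, 32, 19), (16, 11, 21, 7), (24, 11, 21, 7), (26, 39, 29, 14), (26, 39, 32, 19), (6, 39, 29, 14), (6, 39, 32, 19)}.
σ[G ≤ 1]: keep tuples satisfying G ≤ 1 → {(1, 39, 29, 14), (1, 39, 32, 19)}
π_{E, F} gives {(14, 39), (19, 39)}.
Set union of the two operands is {(1, 32), (14, 39), (19, 39), (32, 5), (36, 2), (38, 18), (38, 23), (4, 5), (8, 25)}.

{(1, 32), (14, 39), (19, 39), (32, 5), (36, 2), (38, 18), (38, 23), (4, 5), (8, 25)}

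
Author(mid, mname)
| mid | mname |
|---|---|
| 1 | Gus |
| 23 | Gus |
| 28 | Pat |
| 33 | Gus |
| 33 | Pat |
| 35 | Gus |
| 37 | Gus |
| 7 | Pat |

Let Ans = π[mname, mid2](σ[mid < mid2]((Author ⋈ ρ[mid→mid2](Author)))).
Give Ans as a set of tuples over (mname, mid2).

{(Gus, 23), (Gus, 33), (Gus, 35), (Gus, 37), (Pat, 28), (Pat, 33)}

ρ[mid→mid2]: schema becomes (mid2, mname); tuples unchanged.
Natural join on mname: {(1, Gus, 1), (1, Gus, 23), (1, Gus, 33), (1, Gus, 35), (1, Gus, 37), (23, Gus, 1), (23, Gus, 23), (23, Gus, 33), (23, Gus, 35), (23, Gus, 37), (28, Pat, 28), (28, Pat, 33), (28, Pat, 7), (33, Gus, 1), (33, Gus, 23), (33, Gus, 33), (33, Gus, 35), (33, Gus, 37), (33, Pat, 28), (33, Pat, 33), (33, Pat, 7), (35, Gus, 1), (35, Gus, 23), (35, Gus, 33), (35, Gus, 35), (35, Gus, 37), (37, Gus, 1), (37, Gus, 23), (37, Gus, 33), (37, Gus, 35), (37, Gus, 37), (7, Pat, 28), (7, Pat, 33), (7, Pat, 7)}
Selection mid < mid2: {(1, Gus, 23), (1, Gus, 33), (1, Gus, 35), (1, Gus, 37), (23, Gus, 33), (23, Gus, 35), (23, Gus, 37), (28, Pat, 33), (33, Gus, 35), (33, Gus, 37), (35, Gus, 37), (7, Pat, 28), (7, Pat, 33)}
π[mname, mid2]: project onto (mname, mid2) (7 duplicate(s) eliminated) → {(Gus, 23), (Gus, 33), (Gus, 35), (Gus, 37), (Pat, 28), (Pat, 33)}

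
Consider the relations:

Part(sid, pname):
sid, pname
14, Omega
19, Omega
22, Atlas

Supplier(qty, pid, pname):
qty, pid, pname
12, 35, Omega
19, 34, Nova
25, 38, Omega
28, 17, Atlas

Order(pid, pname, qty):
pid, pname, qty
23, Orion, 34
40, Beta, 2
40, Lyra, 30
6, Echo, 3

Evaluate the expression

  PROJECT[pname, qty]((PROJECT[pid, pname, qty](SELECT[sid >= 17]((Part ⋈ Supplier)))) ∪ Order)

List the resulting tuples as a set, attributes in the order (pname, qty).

{(Atlas, 28), (Beta, 2), (Echo, 3), (Lyra, 30), (Omega, 12), (Omega, 25), (Orion, 34)}

Joining Part and Supplier on pname yields {(14, Omega, 12, 35), (14, Omega, 25, 38), (19, Omega, 12, 35), (19, Omega, 25, 38), (22, Atlas, 28, 17)}.
Apply σ_{sid >= 17}; surviving tuples: {(19, Omega, 12, 35), (19, Omega, 25, 38), (22, Atlas, 28, 17)}
Keep only column(s) pid, pname, qty: {(17, Atlas, 28), (35, Omega, 12), (38, Omega, 25)}
Set union of the two operands is {(17, Atlas, 28), (23, Orion, 34), (35, Omega, 12), (38, Omega, 25), (40, Beta, 2), (40, Lyra, 30), (6, Echo, 3)}.
Keep only column(s) pname, qty: {(Atlas, 28), (Beta, 2), (Echo, 3), (Lyra, 30), (Omega, 12), (Omega, 25), (Orion, 34)}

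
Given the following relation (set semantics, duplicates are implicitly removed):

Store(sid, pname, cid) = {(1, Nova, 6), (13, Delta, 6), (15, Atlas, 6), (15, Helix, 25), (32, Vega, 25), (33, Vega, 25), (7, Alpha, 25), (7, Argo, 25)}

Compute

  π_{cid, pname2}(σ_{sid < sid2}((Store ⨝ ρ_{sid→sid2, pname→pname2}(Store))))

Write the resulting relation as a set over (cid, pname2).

ρ[sid→sid2, pname→pname2]: schema becomes (sid2, pname2, cid); tuples unchanged.
Store ⋈ ρ_{sid→sid2, pname→pname2}(Store) (natural join on cid): {(1, Nova, 6, 1, Nova), (1, Nova, 6, 13, Delta), (1, Nova, 6, 15, Atlas), (13, Delta, 6, 1, Nova), (13, Delta, 6, 13, Delta), (13, Delta, 6, 15, Atlas), (15, Atlas, 6, 1, Nova), (15, Atlas, 6, 13, Delta), (15, Atlas, 6, 15, Atlas), (15, Helix, 25, 15, Helix), (15, Helix, 25, 32, Vega), (15, Helix, 25, 33, Vega), (15, Helix, 25, 7, Alpha), (15, Helix, 25, 7, Argo), (32, Vega, 25, 15, Helix), (32, Vega, 25, 32, Vega), (32, Vega, 25, 33, Vega), (32, Vega, 25, 7, Alpha), (32, Vega, 25, 7, Argo), (33, Vega, 25, 15, Helix), (33, Vega, 25, 32, Vega), (33, Vega, 25, 33, Vega), (33, Vega, 25, 7, Alpha), (33, Vega, 25, 7, Argo), (7, Alpha, 25, 15, Helix), (7, Alpha, 25, 32, Vega), (7, Alpha, 25, 33, Vega), (7, Alpha, 25, 7, Alpha), (7, Alpha, 25, 7, Argo), (7, Argo, 25, 15, Helix), (7, Argo, 25, 32, Vega), (7, Argo, 25, 33, Vega), (7, Argo, 25, 7, Alpha), (7, Argo, 25, 7, Argo)}
σ[sid < sid2]: keep tuples satisfying sid < sid2 → {(1, Nova, 6, 13, Delta), (1, Nova, 6, 15, Atlas), (13, Delta, 6, 15, Atlas), (15, Helix, 25, 32, Vega), (15, Helix, 25, 33, Vega), (32, Vega, 25, 33, Vega), (7, Alpha, 25, 15, Helix), (7, Alpha, 25, 32, Vega), (7, Alpha, 25, 33, Vega), (7, Argo, 25, 15, Helix), (7, Argo, 25, 32, Vega), (7, Argo, 25, 33, Vega)}
π[cid, pname2]: project onto (cid, pname2) (8 duplicate(s) eliminated) → {(25, Helix), (25, Vega), (6, Atlas), (6, Delta)}

{(25, Helix), (25, Vega), (6, Atlas), (6, Delta)}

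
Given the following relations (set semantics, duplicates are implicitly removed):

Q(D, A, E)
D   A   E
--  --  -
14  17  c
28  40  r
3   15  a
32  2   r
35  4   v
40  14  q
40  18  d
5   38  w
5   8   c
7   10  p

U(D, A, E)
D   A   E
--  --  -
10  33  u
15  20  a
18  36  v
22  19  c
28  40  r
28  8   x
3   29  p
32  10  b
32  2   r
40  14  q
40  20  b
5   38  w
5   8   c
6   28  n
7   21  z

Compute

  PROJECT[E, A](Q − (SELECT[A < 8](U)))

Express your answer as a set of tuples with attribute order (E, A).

σ[A < 8]: keep tuples satisfying A < 8 → {(32, 2, r)}
Taking the difference: {(14, 17, c), (28, 40, r), (3, 15, a), (35, 4, v), (40, 14, q), (40, 18, d), (5, 38, w), (5, 8, c), (7, 10, p)}
Projecting to E, A: {(a, 15), (c, 17), (c, 8), (d, 18), (p, 10), (q, 14), (r, 40), (v, 4), (w, 38)}

{(a, 15), (c, 17), (c, 8), (d, 18), (p, 10), (q, 14), (r, 40), (v, 4), (w, 38)}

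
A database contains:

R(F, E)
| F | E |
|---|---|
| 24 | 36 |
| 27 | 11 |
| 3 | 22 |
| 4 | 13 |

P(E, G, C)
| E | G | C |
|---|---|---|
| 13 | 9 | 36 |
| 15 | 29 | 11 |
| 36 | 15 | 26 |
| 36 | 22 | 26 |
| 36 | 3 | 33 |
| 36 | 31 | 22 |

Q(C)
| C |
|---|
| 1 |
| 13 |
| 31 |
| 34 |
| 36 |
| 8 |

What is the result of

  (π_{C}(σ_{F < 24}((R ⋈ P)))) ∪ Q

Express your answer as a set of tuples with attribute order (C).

{1, 13, 31, 34, 36, 8}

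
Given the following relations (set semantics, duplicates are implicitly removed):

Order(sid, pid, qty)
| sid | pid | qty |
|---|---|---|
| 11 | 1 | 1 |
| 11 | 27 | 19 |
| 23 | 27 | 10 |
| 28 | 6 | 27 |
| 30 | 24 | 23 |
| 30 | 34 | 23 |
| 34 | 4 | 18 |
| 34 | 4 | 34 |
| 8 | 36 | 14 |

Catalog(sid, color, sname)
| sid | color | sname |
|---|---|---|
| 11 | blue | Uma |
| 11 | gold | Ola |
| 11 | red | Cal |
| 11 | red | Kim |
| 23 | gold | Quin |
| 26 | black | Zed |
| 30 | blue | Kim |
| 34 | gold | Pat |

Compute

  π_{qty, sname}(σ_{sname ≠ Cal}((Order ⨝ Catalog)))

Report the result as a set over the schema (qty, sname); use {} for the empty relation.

Joining Order and Catalog on sid yields {(11, 1, 1, blue, Uma), (11, 1, 1, gold, Ola), (11, 1, 1, red, Cal), (11, 1, 1, red, Kim), (11, 27, 19, blue, Uma), (11, 27, 19, gold, Ola), (11, 27, 19, red, Cal), (11, 27, 19, red, Kim), (23, 27, 10, gold, Quin), (30, 24, 23, blue, Kim), (30, 34, 23, blue, Kim), (34, 4, 18, gold, Pat), (34, 4, 34, gold, Pat)}.
Selection sname ≠ Cal: {(11, 1, 1, blue, Uma), (11, 1, 1, gold, Ola), (11, 1, 1, red, Kim), (11, 27, 19, blue, Uma), (11, 27, 19, gold, Ola), (11, 27, 19, red, Kim), (23, 27, 10, gold, Quin), (30, 24, 23, blue, Kim), (30, 34, 23, blue, Kim), (34, 4, 18, gold, Pat), (34, 4, 34, gold, Pat)}
Keep only column(s) qty, sname (1 duplicate(s) eliminated): {(1, Kim), (1, Ola), (1, Uma), (10, Quin), (18, Pat), (19, Kim), (19, Ola), (19, Uma), (23, Kim), (34, Pat)}

{(1, Kim), (1, Ola), (1, Uma), (10, Quin), (18, Pat), (19, Kim), (19, Ola), (19, Uma), (23, Kim), (34, Pat)}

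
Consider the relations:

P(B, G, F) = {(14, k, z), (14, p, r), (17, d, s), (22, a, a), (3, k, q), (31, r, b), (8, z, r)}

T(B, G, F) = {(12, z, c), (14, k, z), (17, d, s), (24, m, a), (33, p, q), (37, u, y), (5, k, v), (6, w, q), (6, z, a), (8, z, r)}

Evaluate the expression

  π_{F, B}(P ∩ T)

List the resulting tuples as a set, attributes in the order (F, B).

Intersection: {(14, k, z), (14, p, r), (17, d, s), (22, a, a), (3, k, q), (31, r, b), (8, z, r)} with {(12, z, c), (14, k, z), (17, d, s), (24, m, a), (33, p, q), (37, u, y), (5, k, v), (6, w, q), (6, z, a), (8, z, r)} → {(14, k, z), (17, d, s), (8, z, r)}
Keep only column(s) F, B: {(r, 8), (s, 17), (z, 14)}

{(r, 8), (s, 17), (z, 14)}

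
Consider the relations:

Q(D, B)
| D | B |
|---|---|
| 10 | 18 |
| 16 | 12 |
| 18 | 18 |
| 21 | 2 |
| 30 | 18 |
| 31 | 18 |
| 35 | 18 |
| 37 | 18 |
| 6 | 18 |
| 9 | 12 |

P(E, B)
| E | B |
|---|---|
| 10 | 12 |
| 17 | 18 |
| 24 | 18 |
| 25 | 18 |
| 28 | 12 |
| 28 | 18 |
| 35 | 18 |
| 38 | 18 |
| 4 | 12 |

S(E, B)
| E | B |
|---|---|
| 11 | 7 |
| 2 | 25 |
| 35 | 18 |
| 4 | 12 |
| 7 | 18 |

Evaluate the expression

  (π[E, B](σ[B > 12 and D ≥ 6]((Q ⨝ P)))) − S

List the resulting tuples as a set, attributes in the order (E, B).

Natural join on B: {(10, 18, 17), (10, 18, 24), (10, 18, 25), (10, 18, 28), (10, 18, 35), (10, 18, 38), (16, 12, 10), (16, 12, 28), (16, 12, 4), (18, 18, 17), (18, 18, 24), (18, 18, 25), (18, 18, 28), (18, 18, 35), (18, 18, 38), (30, 18, 17), (30, 18, 24), (30, 18, 25), (30, 18, 28), (30, 18, 35), (30, 18, 38), (31, 18, 17), (31, 18, 24), (31, 18, 25), (31, 18, 28), (31, 18, 35), (31, 18, 38), (35, 18, 17), (35, 18, 24), (35, 18, 25), (35, 18, 28), (35, 18, 35), (35, 18, 38), (37, 18, 17), (37, 18, 24), (37, 18, 25), (37, 18, 28), (37, 18, 35), (37, 18, 38), (6, 18, 17), (6, 18, 24), (6, 18, 25), (6, 18, 28), (6, 18, 35), (6, 18, 38), (9, 12, 10), (9, 12, 28), (9, 12, 4)}
Selection B > 12 and D ≥ 6: {(10, 18, 17), (10, 18, 24), (10, 18, 25), (10, 18, 28), (10, 18, 35), (10, 18, 38), (18, 18, 17), (18, 18, 24), (18, 18, 25), (18, 18, 28), (18, 18, 35), (18, 18, 38), (30, 18, 17), (30, 18, 24), (30, 18, 25), (30, 18, 28), (30, 18, 35), (30, 18, 38), (31, 18, 17), (31, 18, 24), (31, 18, 25), (31, 18, 28), (31, 18, 35), (31, 18, 38), (35, 18, 17), (35, 18, 24), (35, 18, 25), (35, 18, 28), (35, 18, 35), (35, 18, 38), (37, 18, 17), (37, 18, 24), (37, 18, 25), (37, 18, 28), (37, 18, 35), (37, 18, 38), (6, 18, 17), (6, 18, 24), (6, 18, 25), (6, 18, 28), (6, 18, 35), (6, 18, 38)}
Keep only column(s) E, B (36 duplicate(s) eliminated): {(17, 18), (24, 18), (25, 18), (28, 18), (35, 18), (38, 18)}
Set difference of the two operands is {(17, 18), (24, 18), (25, 18), (28, 18), (38, 18)}.

{(17, 18), (24, 18), (25, 18), (28, 18), (38, 18)}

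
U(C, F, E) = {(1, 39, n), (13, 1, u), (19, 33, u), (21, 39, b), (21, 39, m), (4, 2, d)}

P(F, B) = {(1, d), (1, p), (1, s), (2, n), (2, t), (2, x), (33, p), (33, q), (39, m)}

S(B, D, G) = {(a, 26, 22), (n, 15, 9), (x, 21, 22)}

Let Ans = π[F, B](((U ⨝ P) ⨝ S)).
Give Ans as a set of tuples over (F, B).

Natural join on F: {(1, 39, n, m), (13, 1, u, d), (13, 1, u, p), (13, 1, u, s), (19, 33, u, p), (19, 33, u, q), (21, 39, b, m), (21, 39, m, m), (4, 2, d, n), (4, 2, d, t), (4, 2, d, x)}
Natural join on B: {(4, 2, d, n, 15, 9), (4, 2, d, x, 21, 22)}
π_{F, B} gives {(2, n), (2, x)}.

{(2, n), (2, x)}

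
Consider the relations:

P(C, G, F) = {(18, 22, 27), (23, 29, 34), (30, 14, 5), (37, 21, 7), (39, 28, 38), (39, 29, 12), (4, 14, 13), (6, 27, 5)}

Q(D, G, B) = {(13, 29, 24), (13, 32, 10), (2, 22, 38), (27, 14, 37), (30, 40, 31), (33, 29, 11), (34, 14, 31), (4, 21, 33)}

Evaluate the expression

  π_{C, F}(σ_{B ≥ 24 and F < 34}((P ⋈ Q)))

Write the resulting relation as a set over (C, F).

Natural join on G: {(18, 22, 27, 2, 38), (23, 29, 34, 13, 24), (23, 29, 34, 33, 11), (30, 14, 5, 27, 37), (30, 14, 5, 34, 31), (37, 21, 7, 4, 33), (39, 29, 12, 13, 24), (39, 29, 12, 33, 11), (4, 14, 13, 27, 37), (4, 14, 13, 34, 31)}
σ[B ≥ 24 and F < 34]: keep tuples satisfying B ≥ 24 and F < 34 → {(18, 22, 27, 2, 38), (30, 14, 5, 27, 37), (30, 14, 5, 34, 31), (37, 21, 7, 4, 33), (39, 29, 12, 13, 24), (4, 14, 13, 27, 37), (4, 14, 13, 34, 31)}
Keep only column(s) C, F (2 duplicate(s) eliminated): {(18, 27), (30, 5), (37, 7), (39, 12), (4, 13)}

{(18, 27), (30, 5), (37, 7), (39, 12), (4, 13)}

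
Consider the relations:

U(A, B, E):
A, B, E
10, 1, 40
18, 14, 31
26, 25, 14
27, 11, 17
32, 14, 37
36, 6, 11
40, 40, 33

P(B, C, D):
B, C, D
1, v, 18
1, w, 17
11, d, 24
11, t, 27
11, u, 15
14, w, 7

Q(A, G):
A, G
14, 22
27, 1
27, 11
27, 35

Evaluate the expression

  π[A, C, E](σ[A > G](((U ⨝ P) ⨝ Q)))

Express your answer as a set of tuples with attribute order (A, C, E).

Joining U and P on B yields {(10, 1, 40, v, 18), (10, 1, 40, w, 17), (18, 14, 31, w, 7), (27, 11, 17, d, 24), (27, 11, 17, t, 27), (27, 11, 17, u, 15), (32, 14, 37, w, 7)}.
Joining (U ⨝ P) and Q on A yields {(27, 11, 17, d, 24, 1), (27, 11, 17, d, 24, 11), (27, 11, 17, d, 24, 35), (27, 11, 17, t, 27, 1), (27, 11, 17, t, 27, 11), (27, 11, 17, t, 27, 35), (27, 11, 17, u, 15, 1), (27, 11, 17, u, 15, 11), (27, 11, 17, u, 15, 35)}.
σ[A > G]: keep tuples satisfying A > G → {(27, 11, 17, d, 24, 1), (27, 11, 17, d, 24, 11), (27, 11, 17, t, 27, 1), (27, 11, 17, t, 27, 11), (27, 11, 17, u, 15, 1), (27, 11, 17, u, 15, 11)}
Keep only column(s) A, C, E (3 duplicate(s) eliminated): {(27, d, 17), (27, t, 17), (27, u, 17)}

{(27, d, 17), (27, t, 17), (27, u, 17)}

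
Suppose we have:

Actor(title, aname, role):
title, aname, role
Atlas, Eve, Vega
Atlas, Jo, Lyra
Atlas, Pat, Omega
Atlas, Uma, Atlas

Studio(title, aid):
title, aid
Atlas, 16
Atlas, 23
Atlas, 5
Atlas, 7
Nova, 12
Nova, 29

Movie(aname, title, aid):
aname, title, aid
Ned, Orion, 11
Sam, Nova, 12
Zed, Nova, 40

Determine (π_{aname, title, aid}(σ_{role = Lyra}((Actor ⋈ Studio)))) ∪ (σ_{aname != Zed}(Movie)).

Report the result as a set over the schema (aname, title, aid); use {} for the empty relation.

{(Jo, Atlas, 16), (Jo, Atlas, 23), (Jo, Atlas, 5), (Jo, Atlas, 7), (Ned, Orion, 11), (Sam, Nova, 12)}

Joining Actor and Studio on title yields {(Atlas, Eve, Vega, 16), (Atlas, Eve, Vega, 23), (Atlas, Eve, Vega, 5), (Atlas, Eve, Vega, 7), (Atlas, Jo, Lyra, 16), (Atlas, Jo, Lyra, 23), (Atlas, Jo, Lyra, 5), (Atlas, Jo, Lyra, 7), (Atlas, Pat, Omega, 16), (Atlas, Pat, Omega, 23), (Atlas, Pat, Omega, 5), (Atlas, Pat, Omega, 7), (Atlas, Uma, Atlas, 16), (Atlas, Uma, Atlas, 23), (Atlas, Uma, Atlas, 5), (Atlas, Uma, Atlas, 7)}.
Selection role = Lyra: {(Atlas, Jo, Lyra, 16), (Atlas, Jo, Lyra, 23), (Atlas, Jo, Lyra, 5), (Atlas, Jo, Lyra, 7)}
Keep only column(s) aname, title, aid: {(Jo, Atlas, 16), (Jo, Atlas, 23), (Jo, Atlas, 5), (Jo, Atlas, 7)}
Selection aname != Zed: {(Ned, Orion, 11), (Sam, Nova, 12)}
Taking the union: {(Jo, Atlas, 16), (Jo, Atlas, 23), (Jo, Atlas, 5), (Jo, Atlas, 7), (Ned, Orion, 11), (Sam, Nova, 12)}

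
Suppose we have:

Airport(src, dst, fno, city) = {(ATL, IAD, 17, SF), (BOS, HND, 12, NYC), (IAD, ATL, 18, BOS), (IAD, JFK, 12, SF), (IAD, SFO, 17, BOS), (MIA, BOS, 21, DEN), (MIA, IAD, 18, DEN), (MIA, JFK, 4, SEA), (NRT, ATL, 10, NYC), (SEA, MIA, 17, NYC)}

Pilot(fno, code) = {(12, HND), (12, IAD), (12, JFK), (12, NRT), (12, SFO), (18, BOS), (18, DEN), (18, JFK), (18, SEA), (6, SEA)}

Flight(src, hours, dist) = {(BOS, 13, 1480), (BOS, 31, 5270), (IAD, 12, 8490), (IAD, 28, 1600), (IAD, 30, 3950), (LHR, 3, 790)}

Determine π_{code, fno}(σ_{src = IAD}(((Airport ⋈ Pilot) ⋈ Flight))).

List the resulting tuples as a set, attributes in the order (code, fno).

{(BOS, 18), (DEN, 18), (HND, 12), (IAD, 12), (JFK, 12), (JFK, 18), (NRT, 12), (SEA, 18), (SFO, 12)}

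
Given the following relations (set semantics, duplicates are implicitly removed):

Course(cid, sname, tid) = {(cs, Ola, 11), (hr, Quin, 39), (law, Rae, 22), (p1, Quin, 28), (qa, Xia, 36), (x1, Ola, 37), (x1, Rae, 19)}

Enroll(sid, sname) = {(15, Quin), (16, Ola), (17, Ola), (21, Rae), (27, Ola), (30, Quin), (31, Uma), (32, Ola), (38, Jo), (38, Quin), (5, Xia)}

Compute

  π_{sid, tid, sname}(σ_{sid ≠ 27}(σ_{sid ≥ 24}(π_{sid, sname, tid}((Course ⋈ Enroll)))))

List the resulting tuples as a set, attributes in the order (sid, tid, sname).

Natural join on sname: {(cs, Ola, 11, 16), (cs, Ola, 11, 17), (cs, Ola, 11, 27), (cs, Ola, 11, 32), (hr, Quin, 39, 15), (hr, Quin, 39, 30), (hr, Quin, 39, 38), (law, Rae, 22, 21), (p1, Quin, 28, 15), (p1, Quin, 28, 30), (p1, Quin, 28, 38), (qa, Xia, 36, 5), (x1, Ola, 37, 16), (x1, Ola, 37, 17), (x1, Ola, 37, 27), (x1, Ola, 37, 32), (x1, Rae, 19, 21)}
π_{sid, sname, tid} gives {(15, Quin, 28), (15, Quin, 39), (16, Ola, 11), (16, Ola, 37), (17, Ola, 11), (17, Ola, 37), (21, Rae, 19), (21, Rae, 22), (27, Ola, 11), (27, Ola, 37), (30, Quin, 28), (30, Quin, 39), (32, Ola, 11), (32, Ola, 37), (38, Quin, 28), (38, Quin, 39), (5, Xia, 36)}.
Selection sid ≥ 24: {(27, Ola, 11), (27, Ola, 37), (30, Quin, 28), (30, Quin, 39), (32, Ola, 11), (32, Ola, 37), (38, Quin, 28), (38, Quin, 39)}
Selection sid ≠ 27: {(30, Quin, 28), (30, Quin, 39), (32, Ola, 11), (32, Ola, 37), (38, Quin, 28), (38, Quin, 39)}
π_{sid, tid, sname} gives {(30, 28, Quin), (30, 39, Quin), (32, 11, Ola), (32, 37, Ola), (38, 28, Quin), (38, 39, Quin)}.

{(30, 28, Quin), (30, 39, Quin), (32, 11, Ola), (32, 37, Ola), (38, 28, Quin), (38, 39, Quin)}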